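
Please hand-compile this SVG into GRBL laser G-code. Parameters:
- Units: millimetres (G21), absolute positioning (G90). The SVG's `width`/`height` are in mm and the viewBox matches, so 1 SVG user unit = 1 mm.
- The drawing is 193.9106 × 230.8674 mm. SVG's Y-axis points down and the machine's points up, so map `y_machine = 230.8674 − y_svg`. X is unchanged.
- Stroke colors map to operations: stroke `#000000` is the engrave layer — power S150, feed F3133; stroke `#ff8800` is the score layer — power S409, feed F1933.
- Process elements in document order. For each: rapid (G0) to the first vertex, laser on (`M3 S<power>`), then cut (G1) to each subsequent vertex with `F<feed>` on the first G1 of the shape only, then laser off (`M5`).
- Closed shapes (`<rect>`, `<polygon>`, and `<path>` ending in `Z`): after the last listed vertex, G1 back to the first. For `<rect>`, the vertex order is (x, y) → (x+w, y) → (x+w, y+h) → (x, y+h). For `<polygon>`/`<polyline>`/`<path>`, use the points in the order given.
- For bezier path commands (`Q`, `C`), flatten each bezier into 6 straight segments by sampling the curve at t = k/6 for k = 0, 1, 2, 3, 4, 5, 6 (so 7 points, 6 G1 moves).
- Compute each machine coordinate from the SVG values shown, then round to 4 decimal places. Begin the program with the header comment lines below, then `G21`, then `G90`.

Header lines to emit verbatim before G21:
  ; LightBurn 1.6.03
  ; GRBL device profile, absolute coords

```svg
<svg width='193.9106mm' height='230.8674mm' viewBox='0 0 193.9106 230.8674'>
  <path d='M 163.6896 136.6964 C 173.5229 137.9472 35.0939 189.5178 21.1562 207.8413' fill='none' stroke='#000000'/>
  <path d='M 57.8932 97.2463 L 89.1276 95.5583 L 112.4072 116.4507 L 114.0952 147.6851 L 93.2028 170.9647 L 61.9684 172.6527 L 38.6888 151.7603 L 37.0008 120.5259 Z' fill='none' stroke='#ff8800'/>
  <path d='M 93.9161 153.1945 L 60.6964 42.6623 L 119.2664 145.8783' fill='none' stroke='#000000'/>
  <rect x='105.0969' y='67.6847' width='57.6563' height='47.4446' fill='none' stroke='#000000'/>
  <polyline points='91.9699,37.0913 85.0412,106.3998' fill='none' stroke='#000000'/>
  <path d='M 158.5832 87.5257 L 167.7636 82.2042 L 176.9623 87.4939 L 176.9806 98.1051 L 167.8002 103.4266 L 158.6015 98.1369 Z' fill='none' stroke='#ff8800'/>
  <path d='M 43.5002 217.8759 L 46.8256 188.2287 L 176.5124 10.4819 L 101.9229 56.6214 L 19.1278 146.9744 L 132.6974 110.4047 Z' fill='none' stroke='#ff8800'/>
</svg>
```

Since the viewBox matches the mm dimensions, user units are millimetres directly. The only transform is the Y-flip y_m = 230.8674 − y_svg.

Shape 1 is a cubic bezier drawn with `<path>`. Its stroke #000000 means engrave at S150, F3133. After flipping Y the toolpath is (163.6896,94.1710) → (157.5138,89.7392) → (134.2041,79.2420) → (101.3370,65.0008) → (66.4890,49.3369) → (37.2366,34.5716) → (21.1562,23.0261).

Shape 2 is a regular polygon drawn with `<path>`. Its stroke #ff8800 means score at S409, F1933. After flipping Y the toolpath is (57.8932,133.6211) → (89.1276,135.3091) → (112.4072,114.4167) → (114.0952,83.1823) → (93.2028,59.9027) → (61.9684,58.2147) → (38.6888,79.1071) → (37.0008,110.3415) → (57.8932,133.6211), returning to the start.

Shape 3 is a open polyline drawn with `<path>`. Its stroke #000000 means engrave at S150, F3133. After flipping Y the toolpath is (93.9161,77.6729) → (60.6964,188.2051) → (119.2664,84.9891).

Shape 4 is a rectangle drawn with `<rect>`. Its stroke #000000 means engrave at S150, F3133. After flipping Y the toolpath is (105.0969,163.1827) → (162.7532,163.1827) → (162.7532,115.7381) → (105.0969,115.7381) → (105.0969,163.1827), returning to the start.

Shape 5 is a line segment drawn with `<polyline>`. Its stroke #000000 means engrave at S150, F3133. After flipping Y the toolpath is (91.9699,193.7761) → (85.0412,124.4676).

Shape 6 is a regular polygon drawn with `<path>`. Its stroke #ff8800 means score at S409, F1933. After flipping Y the toolpath is (158.5832,143.3417) → (167.7636,148.6632) → (176.9623,143.3735) → (176.9806,132.7623) → (167.8002,127.4408) → (158.6015,132.7305) → (158.5832,143.3417), returning to the start.

Shape 7 is a closed polygon drawn with `<path>`. Its stroke #ff8800 means score at S409, F1933. After flipping Y the toolpath is (43.5002,12.9915) → (46.8256,42.6387) → (176.5124,220.3855) → (101.9229,174.2460) → (19.1278,83.8930) → (132.6974,120.4627) → (43.5002,12.9915), returning to the start.

; LightBurn 1.6.03
; GRBL device profile, absolute coords
G21
G90
G0 X163.6896 Y94.1710
M3 S150
G1 X157.5138 Y89.7392 F3133
G1 X134.2041 Y79.2420
G1 X101.3370 Y65.0008
G1 X66.4890 Y49.3369
G1 X37.2366 Y34.5716
G1 X21.1562 Y23.0261
M5
G0 X57.8932 Y133.6211
M3 S409
G1 X89.1276 Y135.3091 F1933
G1 X112.4072 Y114.4167
G1 X114.0952 Y83.1823
G1 X93.2028 Y59.9027
G1 X61.9684 Y58.2147
G1 X38.6888 Y79.1071
G1 X37.0008 Y110.3415
G1 X57.8932 Y133.6211
M5
G0 X93.9161 Y77.6729
M3 S150
G1 X60.6964 Y188.2051 F3133
G1 X119.2664 Y84.9891
M5
G0 X105.0969 Y163.1827
M3 S150
G1 X162.7532 Y163.1827 F3133
G1 X162.7532 Y115.7381
G1 X105.0969 Y115.7381
G1 X105.0969 Y163.1827
M5
G0 X91.9699 Y193.7761
M3 S150
G1 X85.0412 Y124.4676 F3133
M5
G0 X158.5832 Y143.3417
M3 S409
G1 X167.7636 Y148.6632 F1933
G1 X176.9623 Y143.3735
G1 X176.9806 Y132.7623
G1 X167.8002 Y127.4408
G1 X158.6015 Y132.7305
G1 X158.5832 Y143.3417
M5
G0 X43.5002 Y12.9915
M3 S409
G1 X46.8256 Y42.6387 F1933
G1 X176.5124 Y220.3855
G1 X101.9229 Y174.2460
G1 X19.1278 Y83.8930
G1 X132.6974 Y120.4627
G1 X43.5002 Y12.9915
M5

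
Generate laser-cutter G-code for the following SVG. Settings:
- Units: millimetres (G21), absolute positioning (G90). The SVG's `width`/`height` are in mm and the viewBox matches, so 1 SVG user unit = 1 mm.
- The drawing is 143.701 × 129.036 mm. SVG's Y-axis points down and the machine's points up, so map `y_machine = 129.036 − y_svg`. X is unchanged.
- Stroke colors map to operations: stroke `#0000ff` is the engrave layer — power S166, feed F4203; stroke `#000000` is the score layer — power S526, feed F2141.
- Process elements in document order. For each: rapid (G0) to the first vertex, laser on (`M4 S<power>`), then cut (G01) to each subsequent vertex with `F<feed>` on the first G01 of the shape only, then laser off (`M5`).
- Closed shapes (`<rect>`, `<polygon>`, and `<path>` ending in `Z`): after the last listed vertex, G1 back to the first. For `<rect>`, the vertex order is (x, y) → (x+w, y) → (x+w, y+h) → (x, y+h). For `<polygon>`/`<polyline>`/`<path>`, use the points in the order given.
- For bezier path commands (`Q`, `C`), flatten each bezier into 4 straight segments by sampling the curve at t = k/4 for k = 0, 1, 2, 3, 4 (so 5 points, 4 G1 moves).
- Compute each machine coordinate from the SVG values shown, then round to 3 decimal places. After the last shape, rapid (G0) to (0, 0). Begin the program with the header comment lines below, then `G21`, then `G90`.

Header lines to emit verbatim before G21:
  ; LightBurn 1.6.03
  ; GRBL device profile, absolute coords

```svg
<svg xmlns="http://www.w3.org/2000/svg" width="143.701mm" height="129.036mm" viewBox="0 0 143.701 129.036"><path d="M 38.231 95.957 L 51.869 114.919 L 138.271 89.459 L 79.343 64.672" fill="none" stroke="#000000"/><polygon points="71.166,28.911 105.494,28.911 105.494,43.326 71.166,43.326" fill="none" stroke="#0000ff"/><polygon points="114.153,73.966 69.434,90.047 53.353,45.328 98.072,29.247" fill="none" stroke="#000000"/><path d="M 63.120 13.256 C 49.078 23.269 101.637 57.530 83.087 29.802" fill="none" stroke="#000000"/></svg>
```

; LightBurn 1.6.03
; GRBL device profile, absolute coords
G21
G90
G0 X38.231 Y33.079
M4 S526
G01 X51.869 Y14.117 F2141
G01 X138.271 Y39.577
G01 X79.343 Y64.364
M5
G0 X71.166 Y100.125
M4 S166
G01 X105.494 Y100.125 F4203
G01 X105.494 Y85.710
G01 X71.166 Y85.710
G01 X71.166 Y100.125
M5
G0 X114.153 Y55.070
M4 S526
G01 X69.434 Y38.989 F2141
G01 X53.353 Y83.708
G01 X98.072 Y99.789
G01 X114.153 Y55.070
M5
G0 X63.120 Y115.780
M4 S526
G01 X62.924 Y105.071 F2141
G01 X74.794 Y93.354
G01 X85.818 Y88.713
G01 X83.087 Y99.234
M5
G0 X0.000 Y0.000

1 u = 1 mm; y_m = 129.036 − y.

[1] `<path>` open polyline, #000000→score S526 F2141: (38.231,33.079) → (51.869,14.117) → (138.271,39.577) → (79.343,64.364)

[2] `<polygon>` rectangle, #0000ff→engrave S166 F4203: (71.166,100.125) → (105.494,100.125) → (105.494,85.710) → (71.166,85.710) → (71.166,100.125) (closed)

[3] `<polygon>` regular polygon, #000000→score S526 F2141: (114.153,55.070) → (69.434,38.989) → (53.353,83.708) → (98.072,99.789) → (114.153,55.070) (closed)

[4] `<path>` cubic bezier, #000000→score S526 F2141: (63.120,115.780) → (62.924,105.071) → (74.794,93.354) → (85.818,88.713) → (83.087,99.234)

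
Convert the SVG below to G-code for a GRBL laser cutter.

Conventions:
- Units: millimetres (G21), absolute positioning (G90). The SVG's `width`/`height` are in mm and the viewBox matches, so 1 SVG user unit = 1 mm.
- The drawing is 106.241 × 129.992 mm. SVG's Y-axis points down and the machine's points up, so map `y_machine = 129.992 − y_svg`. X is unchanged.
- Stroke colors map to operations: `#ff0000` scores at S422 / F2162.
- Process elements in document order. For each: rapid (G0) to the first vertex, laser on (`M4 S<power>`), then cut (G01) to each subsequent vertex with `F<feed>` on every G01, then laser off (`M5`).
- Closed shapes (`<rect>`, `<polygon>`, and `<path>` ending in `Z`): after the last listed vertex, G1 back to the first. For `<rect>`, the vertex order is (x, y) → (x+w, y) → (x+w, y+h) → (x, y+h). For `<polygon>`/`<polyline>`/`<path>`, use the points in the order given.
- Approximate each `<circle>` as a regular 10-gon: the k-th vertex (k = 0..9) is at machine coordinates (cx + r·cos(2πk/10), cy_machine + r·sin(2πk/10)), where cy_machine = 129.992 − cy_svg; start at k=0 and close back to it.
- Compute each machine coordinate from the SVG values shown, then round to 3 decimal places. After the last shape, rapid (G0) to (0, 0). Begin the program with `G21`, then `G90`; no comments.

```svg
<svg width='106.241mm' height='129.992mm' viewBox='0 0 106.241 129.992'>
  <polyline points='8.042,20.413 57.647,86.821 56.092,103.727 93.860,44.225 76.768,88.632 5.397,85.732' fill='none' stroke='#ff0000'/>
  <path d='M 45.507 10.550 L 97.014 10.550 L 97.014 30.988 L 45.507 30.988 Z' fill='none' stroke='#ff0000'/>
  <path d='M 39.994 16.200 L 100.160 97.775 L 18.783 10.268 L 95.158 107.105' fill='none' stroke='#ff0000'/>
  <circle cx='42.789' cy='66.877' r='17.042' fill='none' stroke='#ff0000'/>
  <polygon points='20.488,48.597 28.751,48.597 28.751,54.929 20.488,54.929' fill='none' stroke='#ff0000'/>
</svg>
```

G21
G90
G0 X8.042 Y109.579
M4 S422
G01 X57.647 Y43.171 F2162
G01 X56.092 Y26.265 F2162
G01 X93.860 Y85.767 F2162
G01 X76.768 Y41.360 F2162
G01 X5.397 Y44.260 F2162
M5
G0 X45.507 Y119.442
M4 S422
G01 X97.014 Y119.442 F2162
G01 X97.014 Y99.004 F2162
G01 X45.507 Y99.004 F2162
G01 X45.507 Y119.442 F2162
M5
G0 X39.994 Y113.792
M4 S422
G01 X100.160 Y32.217 F2162
G01 X18.783 Y119.724 F2162
G01 X95.158 Y22.887 F2162
M5
G0 X59.831 Y63.115
M4 S422
G01 X56.576 Y73.132 F2162
G01 X48.055 Y79.323 F2162
G01 X37.523 Y79.323 F2162
G01 X29.002 Y73.132 F2162
G01 X25.747 Y63.115 F2162
G01 X29.002 Y53.098 F2162
G01 X37.523 Y46.907 F2162
G01 X48.055 Y46.907 F2162
G01 X56.576 Y53.098 F2162
G01 X59.831 Y63.115 F2162
M5
G0 X20.488 Y81.395
M4 S422
G01 X28.751 Y81.395 F2162
G01 X28.751 Y75.063 F2162
G01 X20.488 Y75.063 F2162
G01 X20.488 Y81.395 F2162
M5
G0 X0.000 Y0.000

Since the viewBox matches the mm dimensions, user units are millimetres directly. The only transform is the Y-flip y_m = 129.992 − y_svg.

Shape 1 is a open polyline drawn with `<polyline>`. Its stroke #ff0000 means score at S422, F2162. After flipping Y the toolpath is (8.042,109.579) → (57.647,43.171) → (56.092,26.265) → (93.860,85.767) → (76.768,41.360) → (5.397,44.260).

Shape 2 is a rectangle drawn with `<path>`. Its stroke #ff0000 means score at S422, F2162. After flipping Y the toolpath is (45.507,119.442) → (97.014,119.442) → (97.014,99.004) → (45.507,99.004) → (45.507,119.442), returning to the start.

Shape 3 is a open polyline drawn with `<path>`. Its stroke #ff0000 means score at S422, F2162. After flipping Y the toolpath is (39.994,113.792) → (100.160,32.217) → (18.783,119.724) → (95.158,22.887).

Shape 4 is a circle drawn with `<circle>`. Its stroke #ff0000 means score at S422, F2162. After flipping Y the toolpath is (59.831,63.115) → (56.576,73.132) → (48.055,79.323) → (37.523,79.323) → (29.002,73.132) → (25.747,63.115) → (29.002,53.098) → (37.523,46.907) → (48.055,46.907) → (56.576,53.098) → (59.831,63.115), returning to the start.

Shape 5 is a rectangle drawn with `<polygon>`. Its stroke #ff0000 means score at S422, F2162. After flipping Y the toolpath is (20.488,81.395) → (28.751,81.395) → (28.751,75.063) → (20.488,75.063) → (20.488,81.395), returning to the start.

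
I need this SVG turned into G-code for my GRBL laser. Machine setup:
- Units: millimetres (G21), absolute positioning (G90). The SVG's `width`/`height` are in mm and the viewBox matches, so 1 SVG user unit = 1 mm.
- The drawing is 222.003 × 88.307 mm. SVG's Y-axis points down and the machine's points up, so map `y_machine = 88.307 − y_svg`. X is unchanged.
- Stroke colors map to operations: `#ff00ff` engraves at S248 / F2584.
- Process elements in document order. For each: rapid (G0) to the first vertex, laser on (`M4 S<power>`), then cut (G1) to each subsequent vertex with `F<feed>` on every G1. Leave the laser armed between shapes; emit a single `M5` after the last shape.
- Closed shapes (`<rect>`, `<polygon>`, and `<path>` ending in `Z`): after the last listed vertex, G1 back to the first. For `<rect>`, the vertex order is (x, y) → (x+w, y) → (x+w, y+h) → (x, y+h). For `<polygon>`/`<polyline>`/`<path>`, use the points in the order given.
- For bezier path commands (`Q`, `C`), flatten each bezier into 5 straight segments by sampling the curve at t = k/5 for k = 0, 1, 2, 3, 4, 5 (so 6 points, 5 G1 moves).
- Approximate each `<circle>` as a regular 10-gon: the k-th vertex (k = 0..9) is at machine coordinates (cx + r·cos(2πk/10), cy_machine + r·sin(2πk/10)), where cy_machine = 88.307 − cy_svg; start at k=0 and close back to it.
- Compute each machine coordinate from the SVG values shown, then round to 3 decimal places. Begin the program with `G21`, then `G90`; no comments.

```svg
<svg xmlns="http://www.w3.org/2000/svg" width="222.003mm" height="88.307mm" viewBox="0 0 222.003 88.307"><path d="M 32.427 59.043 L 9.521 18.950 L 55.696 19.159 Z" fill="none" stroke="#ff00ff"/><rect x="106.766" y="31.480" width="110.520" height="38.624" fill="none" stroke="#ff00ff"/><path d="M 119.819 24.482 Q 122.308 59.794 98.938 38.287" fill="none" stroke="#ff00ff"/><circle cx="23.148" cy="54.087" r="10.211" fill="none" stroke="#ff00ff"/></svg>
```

G21
G90
G0 X32.427 Y29.264
M4 S248
G1 X9.521 Y69.357 F2584
G1 X55.696 Y69.148 F2584
G1 X32.427 Y29.264 F2584
G0 X106.766 Y56.827
M4 S248
G1 X217.286 Y56.827 F2584
G1 X217.286 Y18.203 F2584
G1 X106.766 Y18.203 F2584
G1 X106.766 Y56.827 F2584
G0 X119.819 Y63.825
M4 S248
G1 X119.780 Y51.973 F2584
G1 X117.673 Y44.666 F2584
G1 X113.497 Y41.905 F2584
G1 X107.252 Y43.690 F2584
G1 X98.938 Y50.020 F2584
G0 X33.359 Y34.220
M4 S248
G1 X31.409 Y40.222 F2584
G1 X26.303 Y43.931 F2584
G1 X19.993 Y43.931 F2584
G1 X14.887 Y40.222 F2584
G1 X12.937 Y34.220 F2584
G1 X14.887 Y28.218 F2584
G1 X19.993 Y24.509 F2584
G1 X26.303 Y24.509 F2584
G1 X31.409 Y28.218 F2584
G1 X33.359 Y34.220 F2584
M5

Since the viewBox matches the mm dimensions, user units are millimetres directly. The only transform is the Y-flip y_m = 88.307 − y_svg.

Shape 1 is a regular polygon drawn with `<path>`. Its stroke #ff00ff means engrave at S248, F2584. After flipping Y the toolpath is (32.427,29.264) → (9.521,69.357) → (55.696,69.148) → (32.427,29.264), returning to the start.

Shape 2 is a rectangle drawn with `<rect>`. Its stroke #ff00ff means engrave at S248, F2584. After flipping Y the toolpath is (106.766,56.827) → (217.286,56.827) → (217.286,18.203) → (106.766,18.203) → (106.766,56.827), returning to the start.

Shape 3 is a quadratic bezier drawn with `<path>`. Its stroke #ff00ff means engrave at S248, F2584. After flipping Y the toolpath is (119.819,63.825) → (119.780,51.973) → (117.673,44.666) → (113.497,41.905) → (107.252,43.690) → (98.938,50.020).

Shape 4 is a circle drawn with `<circle>`. Its stroke #ff00ff means engrave at S248, F2584. After flipping Y the toolpath is (33.359,34.220) → (31.409,40.222) → (26.303,43.931) → (19.993,43.931) → (14.887,40.222) → (12.937,34.220) → (14.887,28.218) → (19.993,24.509) → (26.303,24.509) → (31.409,28.218) → (33.359,34.220), returning to the start.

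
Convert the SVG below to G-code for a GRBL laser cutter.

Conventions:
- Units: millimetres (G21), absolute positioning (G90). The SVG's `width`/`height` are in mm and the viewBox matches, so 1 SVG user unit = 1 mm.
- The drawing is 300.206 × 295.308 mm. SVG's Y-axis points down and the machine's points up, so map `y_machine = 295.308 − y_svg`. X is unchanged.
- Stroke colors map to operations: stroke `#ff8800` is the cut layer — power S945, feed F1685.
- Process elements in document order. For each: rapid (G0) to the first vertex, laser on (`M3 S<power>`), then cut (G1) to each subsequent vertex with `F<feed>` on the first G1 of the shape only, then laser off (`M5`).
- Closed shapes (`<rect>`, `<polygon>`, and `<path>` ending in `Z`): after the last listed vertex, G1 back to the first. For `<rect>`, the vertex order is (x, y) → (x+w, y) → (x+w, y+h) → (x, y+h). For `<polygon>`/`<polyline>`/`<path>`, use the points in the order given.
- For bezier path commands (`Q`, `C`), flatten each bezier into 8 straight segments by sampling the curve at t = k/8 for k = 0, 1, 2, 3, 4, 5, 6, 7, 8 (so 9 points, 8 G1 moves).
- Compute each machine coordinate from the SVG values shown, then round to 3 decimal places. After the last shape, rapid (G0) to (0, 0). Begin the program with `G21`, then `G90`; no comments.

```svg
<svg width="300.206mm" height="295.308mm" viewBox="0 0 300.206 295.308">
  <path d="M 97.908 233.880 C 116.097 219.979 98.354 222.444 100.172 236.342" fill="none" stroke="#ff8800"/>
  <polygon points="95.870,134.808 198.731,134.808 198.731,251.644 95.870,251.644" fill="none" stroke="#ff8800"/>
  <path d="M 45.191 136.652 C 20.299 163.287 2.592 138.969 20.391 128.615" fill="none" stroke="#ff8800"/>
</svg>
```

G21
G90
G0 X97.908 Y61.428
M3 S945
G1 X103.153 Y65.883 F1685
G1 X105.680 Y68.862
G1 X106.138 Y70.422
G1 X105.179 Y70.622
G1 X103.453 Y69.518
G1 X101.609 Y67.169
G1 X100.299 Y63.632
G1 X100.172 Y58.966
M5
G0 X95.870 Y160.500
M3 S945
G1 X198.731 Y160.500 F1685
G1 X198.731 Y43.664
G1 X95.870 Y43.664
G1 X95.870 Y160.500
M5
G0 X45.191 Y158.656
M3 S945
G1 X36.249 Y150.930 F1685
G1 X28.312 Y147.219
G1 X21.712 Y146.764
G1 X16.782 Y148.804
G1 X13.853 Y152.577
G1 X13.257 Y157.324
G1 X15.325 Y162.282
G1 X20.391 Y166.693
M5
G0 X0.000 Y0.000

viewBox `0 0 300.206 295.308` with mm width/height → 1 unit = 1 mm. Flip: y_m = 295.308 − y_svg.

**Shape 1** — `<path>` cubic bezier, stroke `#ff8800` → cut (S945, F1685). Control points (SVG): P0=(97.908,233.880), P1=(116.097,219.979), P2=(98.354,222.444), P3=(100.172,236.342); sampled at t=k/8. Machine vertices: (97.908,61.428) → (103.153,65.883) → (105.680,68.862) → (106.138,70.422) → (105.179,70.622) → (103.453,69.518) → (101.609,67.169) → (100.299,63.632) → (100.172,58.966). Open path.

**Shape 2** — `<polygon>` rectangle, stroke `#ff8800` → cut (S945, F1685). Machine vertices: (95.870,160.500) → (198.731,160.500) → (198.731,43.664) → (95.870,43.664) → (95.870,160.500). Closed: final G1 returns to the first vertex.

**Shape 3** — `<path>` cubic bezier, stroke `#ff8800` → cut (S945, F1685). Control points (SVG): P0=(45.191,136.652), P1=(20.299,163.287), P2=(2.592,138.969), P3=(20.391,128.615); sampled at t=k/8. Machine vertices: (45.191,158.656) → (36.249,150.930) → (28.312,147.219) → (21.712,146.764) → (16.782,148.804) → (13.853,152.577) → (13.257,157.324) → (15.325,162.282) → (20.391,166.693). Open path.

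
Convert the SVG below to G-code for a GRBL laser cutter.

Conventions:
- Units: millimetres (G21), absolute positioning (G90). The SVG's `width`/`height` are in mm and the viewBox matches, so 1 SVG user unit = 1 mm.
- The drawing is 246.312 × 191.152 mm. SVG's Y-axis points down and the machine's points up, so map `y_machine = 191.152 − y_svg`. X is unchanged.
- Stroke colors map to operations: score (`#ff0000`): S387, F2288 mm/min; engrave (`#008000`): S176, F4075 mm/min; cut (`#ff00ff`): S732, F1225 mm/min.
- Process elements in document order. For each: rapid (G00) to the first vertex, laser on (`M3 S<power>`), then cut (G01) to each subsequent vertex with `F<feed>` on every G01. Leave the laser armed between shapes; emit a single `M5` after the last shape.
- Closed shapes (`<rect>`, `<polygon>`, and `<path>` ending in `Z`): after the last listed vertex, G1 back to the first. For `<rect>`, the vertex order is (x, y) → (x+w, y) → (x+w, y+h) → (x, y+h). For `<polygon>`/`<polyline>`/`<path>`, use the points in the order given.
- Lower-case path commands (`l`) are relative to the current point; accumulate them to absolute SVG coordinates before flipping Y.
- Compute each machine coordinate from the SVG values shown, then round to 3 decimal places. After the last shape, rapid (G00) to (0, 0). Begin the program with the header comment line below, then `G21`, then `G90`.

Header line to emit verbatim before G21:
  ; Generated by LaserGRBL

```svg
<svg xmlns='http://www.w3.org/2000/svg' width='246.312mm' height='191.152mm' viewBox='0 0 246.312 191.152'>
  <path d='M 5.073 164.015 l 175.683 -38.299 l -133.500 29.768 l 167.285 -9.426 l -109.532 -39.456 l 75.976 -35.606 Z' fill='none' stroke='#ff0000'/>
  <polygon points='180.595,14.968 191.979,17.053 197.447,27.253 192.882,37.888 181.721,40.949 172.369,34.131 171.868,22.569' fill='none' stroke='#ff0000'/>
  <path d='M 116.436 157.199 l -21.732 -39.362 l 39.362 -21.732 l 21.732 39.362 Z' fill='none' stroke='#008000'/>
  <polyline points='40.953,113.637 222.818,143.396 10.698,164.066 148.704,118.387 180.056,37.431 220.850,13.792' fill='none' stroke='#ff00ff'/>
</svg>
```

; Generated by LaserGRBL
G21
G90
G00 X5.073 Y27.137
M3 S387
G01 X180.756 Y65.436 F2288
G01 X47.256 Y35.668 F2288
G01 X214.541 Y45.094 F2288
G01 X105.009 Y84.550 F2288
G01 X180.985 Y120.156 F2288
G01 X5.073 Y27.137 F2288
G00 X180.595 Y176.184
M3 S387
G01 X191.979 Y174.099 F2288
G01 X197.447 Y163.899 F2288
G01 X192.882 Y153.264 F2288
G01 X181.721 Y150.203 F2288
G01 X172.369 Y157.021 F2288
G01 X171.868 Y168.583 F2288
G01 X180.595 Y176.184 F2288
G00 X116.436 Y33.953
M3 S176
G01 X94.704 Y73.315 F4075
G01 X134.066 Y95.047 F4075
G01 X155.798 Y55.685 F4075
G01 X116.436 Y33.953 F4075
G00 X40.953 Y77.515
M3 S732
G01 X222.818 Y47.756 F1225
G01 X10.698 Y27.086 F1225
G01 X148.704 Y72.765 F1225
G01 X180.056 Y153.721 F1225
G01 X220.850 Y177.360 F1225
M5
G00 X0.000 Y0.000

1 u = 1 mm; y_m = 191.152 − y.

[1] `<path>` closed polygon, #ff0000→score S387 F2288: (5.073,27.137) → (180.756,65.436) → (47.256,35.668) → (214.541,45.094) → (105.009,84.550) → (180.985,120.156) → (5.073,27.137) (closed)

[2] `<polygon>` regular polygon, #ff0000→score S387 F2288: (180.595,176.184) → (191.979,174.099) → (197.447,163.899) → (192.882,153.264) → (181.721,150.203) → (172.369,157.021) → (171.868,168.583) → (180.595,176.184) (closed)

[3] `<path>` regular polygon, #008000→engrave S176 F4075: (116.436,33.953) → (94.704,73.315) → (134.066,95.047) → (155.798,55.685) → (116.436,33.953) (closed)

[4] `<polyline>` open polyline, #ff00ff→cut S732 F1225: (40.953,77.515) → (222.818,47.756) → (10.698,27.086) → (148.704,72.765) → (180.056,153.721) → (220.850,177.360)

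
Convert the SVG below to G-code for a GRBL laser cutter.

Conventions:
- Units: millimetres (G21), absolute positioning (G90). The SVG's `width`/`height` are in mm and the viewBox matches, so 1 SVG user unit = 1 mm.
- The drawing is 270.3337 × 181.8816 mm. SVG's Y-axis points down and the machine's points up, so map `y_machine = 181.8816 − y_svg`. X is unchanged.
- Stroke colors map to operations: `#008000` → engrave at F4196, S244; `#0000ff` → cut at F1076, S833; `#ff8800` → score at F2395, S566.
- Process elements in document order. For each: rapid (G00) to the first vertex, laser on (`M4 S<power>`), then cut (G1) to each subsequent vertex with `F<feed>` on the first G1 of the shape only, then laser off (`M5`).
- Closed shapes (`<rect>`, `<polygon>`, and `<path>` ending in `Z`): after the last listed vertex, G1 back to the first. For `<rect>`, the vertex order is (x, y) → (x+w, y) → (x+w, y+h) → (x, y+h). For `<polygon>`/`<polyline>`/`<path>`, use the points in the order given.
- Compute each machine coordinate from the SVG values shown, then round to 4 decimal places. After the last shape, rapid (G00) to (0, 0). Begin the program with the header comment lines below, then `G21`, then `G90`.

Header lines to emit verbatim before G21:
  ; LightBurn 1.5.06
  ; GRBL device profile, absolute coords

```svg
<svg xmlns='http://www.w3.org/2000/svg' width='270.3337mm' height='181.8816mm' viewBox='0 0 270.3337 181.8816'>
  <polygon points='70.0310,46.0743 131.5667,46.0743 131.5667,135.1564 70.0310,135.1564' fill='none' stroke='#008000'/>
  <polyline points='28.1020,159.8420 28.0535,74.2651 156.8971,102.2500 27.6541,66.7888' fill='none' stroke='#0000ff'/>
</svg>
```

Since the viewBox matches the mm dimensions, user units are millimetres directly. The only transform is the Y-flip y_m = 181.8816 − y_svg.

Shape 1 is a rectangle drawn with `<polygon>`. Its stroke #008000 means engrave at S244, F4196. After flipping Y the toolpath is (70.0310,135.8073) → (131.5667,135.8073) → (131.5667,46.7252) → (70.0310,46.7252) → (70.0310,135.8073), returning to the start.

Shape 2 is a open polyline drawn with `<polyline>`. Its stroke #0000ff means cut at S833, F1076. After flipping Y the toolpath is (28.1020,22.0396) → (28.0535,107.6165) → (156.8971,79.6316) → (27.6541,115.0928).

; LightBurn 1.5.06
; GRBL device profile, absolute coords
G21
G90
G00 X70.0310 Y135.8073
M4 S244
G1 X131.5667 Y135.8073 F4196
G1 X131.5667 Y46.7252
G1 X70.0310 Y46.7252
G1 X70.0310 Y135.8073
M5
G00 X28.1020 Y22.0396
M4 S833
G1 X28.0535 Y107.6165 F1076
G1 X156.8971 Y79.6316
G1 X27.6541 Y115.0928
M5
G00 X0.0000 Y0.0000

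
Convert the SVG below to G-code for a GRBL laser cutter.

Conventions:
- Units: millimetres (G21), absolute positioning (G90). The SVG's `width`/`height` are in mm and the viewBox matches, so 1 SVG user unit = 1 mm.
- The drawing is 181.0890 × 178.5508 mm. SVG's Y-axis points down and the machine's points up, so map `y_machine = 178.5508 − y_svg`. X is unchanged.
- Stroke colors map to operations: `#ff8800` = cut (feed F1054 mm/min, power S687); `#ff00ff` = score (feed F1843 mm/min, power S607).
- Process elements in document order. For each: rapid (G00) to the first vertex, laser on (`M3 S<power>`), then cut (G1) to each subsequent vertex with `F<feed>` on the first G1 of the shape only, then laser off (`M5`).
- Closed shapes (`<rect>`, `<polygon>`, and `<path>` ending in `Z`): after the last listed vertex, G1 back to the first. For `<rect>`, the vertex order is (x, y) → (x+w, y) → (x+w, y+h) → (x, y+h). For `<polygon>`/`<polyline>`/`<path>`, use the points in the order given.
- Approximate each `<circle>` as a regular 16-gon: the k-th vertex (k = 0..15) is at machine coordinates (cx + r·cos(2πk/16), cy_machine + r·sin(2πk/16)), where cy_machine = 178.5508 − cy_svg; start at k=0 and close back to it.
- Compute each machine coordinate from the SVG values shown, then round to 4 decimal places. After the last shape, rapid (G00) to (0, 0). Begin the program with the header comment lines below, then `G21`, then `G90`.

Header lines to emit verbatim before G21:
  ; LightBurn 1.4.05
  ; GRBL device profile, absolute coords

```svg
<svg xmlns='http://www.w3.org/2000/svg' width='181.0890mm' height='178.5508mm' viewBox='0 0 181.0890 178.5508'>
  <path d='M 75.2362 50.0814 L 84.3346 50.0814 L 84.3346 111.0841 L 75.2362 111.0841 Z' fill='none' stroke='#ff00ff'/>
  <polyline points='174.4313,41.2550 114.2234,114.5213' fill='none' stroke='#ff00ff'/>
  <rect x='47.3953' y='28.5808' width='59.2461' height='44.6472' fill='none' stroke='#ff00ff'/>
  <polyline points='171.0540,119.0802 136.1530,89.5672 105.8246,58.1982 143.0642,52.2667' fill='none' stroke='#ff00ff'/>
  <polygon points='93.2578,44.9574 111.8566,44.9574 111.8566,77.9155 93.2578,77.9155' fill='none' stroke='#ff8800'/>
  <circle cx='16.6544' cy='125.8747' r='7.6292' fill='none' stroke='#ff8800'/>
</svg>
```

viewBox `0 0 181.0890 178.5508` with mm width/height → 1 unit = 1 mm. Flip: y_m = 178.5508 − y_svg.

**Shape 1** — `<path>` rectangle, stroke `#ff00ff` → score (S607, F1843). Machine vertices: (75.2362,128.4694) → (84.3346,128.4694) → (84.3346,67.4667) → (75.2362,67.4667) → (75.2362,128.4694). Closed: final G1 returns to the first vertex.

**Shape 2** — `<polyline>` line segment, stroke `#ff00ff` → score (S607, F1843). Machine vertices: (174.4313,137.2958) → (114.2234,64.0295). Open path.

**Shape 3** — `<rect>` rectangle, stroke `#ff00ff` → score (S607, F1843). Machine vertices: (47.3953,149.9700) → (106.6414,149.9700) → (106.6414,105.3228) → (47.3953,105.3228) → (47.3953,149.9700). Closed: final G1 returns to the first vertex.

**Shape 4** — `<polyline>` open polyline, stroke `#ff00ff` → score (S607, F1843). Machine vertices: (171.0540,59.4706) → (136.1530,88.9836) → (105.8246,120.3526) → (143.0642,126.2841). Open path.

**Shape 5** — `<polygon>` rectangle, stroke `#ff8800` → cut (S687, F1054). Machine vertices: (93.2578,133.5934) → (111.8566,133.5934) → (111.8566,100.6353) → (93.2578,100.6353) → (93.2578,133.5934). Closed: final G1 returns to the first vertex.

**Shape 6** — `<circle>` circle, stroke `#ff8800` → cut (S687, F1054). Machine vertices: (24.2836,52.6761) → (23.7029,55.5957) → (22.0491,58.0708) → (19.5740,59.7246) → (16.6544,60.3053) → (13.7348,59.7246) → (11.2597,58.0708) → (9.6059,55.5957) → (9.0252,52.6761) → (9.6059,49.7565) → (11.2597,47.2814) → (13.7348,45.6276) → (16.6544,45.0469) → (19.5740,45.6276) → (22.0491,47.2814) → (23.7029,49.7565) → (24.2836,52.6761). Closed: final G1 returns to the first vertex.

; LightBurn 1.4.05
; GRBL device profile, absolute coords
G21
G90
G00 X75.2362 Y128.4694
M3 S607
G1 X84.3346 Y128.4694 F1843
G1 X84.3346 Y67.4667
G1 X75.2362 Y67.4667
G1 X75.2362 Y128.4694
M5
G00 X174.4313 Y137.2958
M3 S607
G1 X114.2234 Y64.0295 F1843
M5
G00 X47.3953 Y149.9700
M3 S607
G1 X106.6414 Y149.9700 F1843
G1 X106.6414 Y105.3228
G1 X47.3953 Y105.3228
G1 X47.3953 Y149.9700
M5
G00 X171.0540 Y59.4706
M3 S607
G1 X136.1530 Y88.9836 F1843
G1 X105.8246 Y120.3526
G1 X143.0642 Y126.2841
M5
G00 X93.2578 Y133.5934
M3 S687
G1 X111.8566 Y133.5934 F1054
G1 X111.8566 Y100.6353
G1 X93.2578 Y100.6353
G1 X93.2578 Y133.5934
M5
G00 X24.2836 Y52.6761
M3 S687
G1 X23.7029 Y55.5957 F1054
G1 X22.0491 Y58.0708
G1 X19.5740 Y59.7246
G1 X16.6544 Y60.3053
G1 X13.7348 Y59.7246
G1 X11.2597 Y58.0708
G1 X9.6059 Y55.5957
G1 X9.0252 Y52.6761
G1 X9.6059 Y49.7565
G1 X11.2597 Y47.2814
G1 X13.7348 Y45.6276
G1 X16.6544 Y45.0469
G1 X19.5740 Y45.6276
G1 X22.0491 Y47.2814
G1 X23.7029 Y49.7565
G1 X24.2836 Y52.6761
M5
G00 X0.0000 Y0.0000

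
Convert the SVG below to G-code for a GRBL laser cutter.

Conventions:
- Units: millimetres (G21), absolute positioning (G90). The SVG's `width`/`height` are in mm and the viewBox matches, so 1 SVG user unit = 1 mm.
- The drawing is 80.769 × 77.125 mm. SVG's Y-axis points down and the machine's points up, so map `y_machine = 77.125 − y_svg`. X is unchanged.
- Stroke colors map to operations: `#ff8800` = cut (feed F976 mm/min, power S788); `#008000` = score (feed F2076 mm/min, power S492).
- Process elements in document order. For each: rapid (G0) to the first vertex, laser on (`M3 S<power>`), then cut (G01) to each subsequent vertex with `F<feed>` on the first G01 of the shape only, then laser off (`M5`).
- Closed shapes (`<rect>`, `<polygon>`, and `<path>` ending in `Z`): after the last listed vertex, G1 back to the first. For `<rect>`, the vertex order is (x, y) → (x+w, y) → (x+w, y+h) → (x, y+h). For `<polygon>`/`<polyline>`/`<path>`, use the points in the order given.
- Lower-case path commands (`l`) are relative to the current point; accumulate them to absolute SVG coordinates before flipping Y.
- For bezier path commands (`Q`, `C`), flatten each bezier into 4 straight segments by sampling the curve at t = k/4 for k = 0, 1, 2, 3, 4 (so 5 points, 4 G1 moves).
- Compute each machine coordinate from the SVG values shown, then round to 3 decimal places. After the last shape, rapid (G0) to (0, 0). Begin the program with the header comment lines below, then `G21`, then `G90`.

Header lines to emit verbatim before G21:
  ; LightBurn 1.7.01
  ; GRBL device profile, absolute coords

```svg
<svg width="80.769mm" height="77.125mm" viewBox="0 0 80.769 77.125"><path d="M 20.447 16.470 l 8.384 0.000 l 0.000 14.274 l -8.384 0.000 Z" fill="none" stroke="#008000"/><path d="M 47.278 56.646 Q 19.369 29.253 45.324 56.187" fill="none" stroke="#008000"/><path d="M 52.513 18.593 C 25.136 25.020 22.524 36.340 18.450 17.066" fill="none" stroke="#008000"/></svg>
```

Since the viewBox matches the mm dimensions, user units are millimetres directly. The only transform is the Y-flip y_m = 77.125 − y_svg.

Shape 1 is a rectangle drawn with `<path>`. Its stroke #008000 means score at S492, F2076. After flipping Y the toolpath is (20.447,60.655) → (28.831,60.655) → (28.831,46.381) → (20.447,46.381) → (20.447,60.655), returning to the start.

Shape 2 is a quadratic bezier drawn with `<path>`. Its stroke #008000 means score at S492, F2076. After flipping Y the toolpath is (47.278,20.479) → (36.690,30.780) → (32.835,34.290) → (35.713,31.010) → (45.324,20.938).

Shape 3 is a cubic bezier drawn with `<path>`. Its stroke #008000 means score at S492, F2076. After flipping Y the toolpath is (52.513,58.532) → (36.214,53.349) → (26.743,49.658) → (21.641,50.785) → (18.450,60.059).

; LightBurn 1.7.01
; GRBL device profile, absolute coords
G21
G90
G0 X20.447 Y60.655
M3 S492
G01 X28.831 Y60.655 F2076
G01 X28.831 Y46.381
G01 X20.447 Y46.381
G01 X20.447 Y60.655
M5
G0 X47.278 Y20.479
M3 S492
G01 X36.690 Y30.780 F2076
G01 X32.835 Y34.290
G01 X35.713 Y31.010
G01 X45.324 Y20.938
M5
G0 X52.513 Y58.532
M3 S492
G01 X36.214 Y53.349 F2076
G01 X26.743 Y49.658
G01 X21.641 Y50.785
G01 X18.450 Y60.059
M5
G0 X0.000 Y0.000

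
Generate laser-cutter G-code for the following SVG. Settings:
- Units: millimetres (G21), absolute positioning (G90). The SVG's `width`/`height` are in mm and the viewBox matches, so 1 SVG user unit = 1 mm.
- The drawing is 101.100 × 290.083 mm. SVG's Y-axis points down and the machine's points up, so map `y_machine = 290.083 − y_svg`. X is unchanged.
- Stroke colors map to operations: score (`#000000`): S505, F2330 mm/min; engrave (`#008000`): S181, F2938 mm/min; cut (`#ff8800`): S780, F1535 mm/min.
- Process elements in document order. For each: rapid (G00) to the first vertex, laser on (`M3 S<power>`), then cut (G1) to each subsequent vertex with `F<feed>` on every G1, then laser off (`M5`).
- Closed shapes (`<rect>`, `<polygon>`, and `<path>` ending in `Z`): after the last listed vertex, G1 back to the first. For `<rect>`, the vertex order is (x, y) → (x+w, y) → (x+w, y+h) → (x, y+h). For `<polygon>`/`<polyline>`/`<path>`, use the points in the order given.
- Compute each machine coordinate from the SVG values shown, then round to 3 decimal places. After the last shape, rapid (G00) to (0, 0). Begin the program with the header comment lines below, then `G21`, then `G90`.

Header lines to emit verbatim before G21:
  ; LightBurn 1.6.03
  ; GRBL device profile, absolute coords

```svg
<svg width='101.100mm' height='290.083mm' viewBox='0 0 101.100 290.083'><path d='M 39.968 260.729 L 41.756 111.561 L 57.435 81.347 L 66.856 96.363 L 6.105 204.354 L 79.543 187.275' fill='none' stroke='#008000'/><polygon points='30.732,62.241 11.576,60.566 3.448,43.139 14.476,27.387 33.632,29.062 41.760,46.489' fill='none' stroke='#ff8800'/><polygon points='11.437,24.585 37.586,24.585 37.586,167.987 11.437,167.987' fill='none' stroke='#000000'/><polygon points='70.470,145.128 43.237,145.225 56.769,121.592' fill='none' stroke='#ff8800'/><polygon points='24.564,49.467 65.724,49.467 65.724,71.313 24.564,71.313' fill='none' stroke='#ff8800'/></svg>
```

1 u = 1 mm; y_m = 290.083 − y.

[1] `<path>` open polyline, #008000→engrave S181 F2938: (39.968,29.354) → (41.756,178.522) → (57.435,208.736) → (66.856,193.720) → (6.105,85.729) → (79.543,102.808)

[2] `<polygon>` regular polygon, #ff8800→cut S780 F1535: (30.732,227.842) → (11.576,229.517) → (3.448,246.944) → (14.476,262.696) → (33.632,261.021) → (41.760,243.594) → (30.732,227.842) (closed)

[3] `<polygon>` rectangle, #000000→score S505 F2330: (11.437,265.498) → (37.586,265.498) → (37.586,122.096) → (11.437,122.096) → (11.437,265.498) (closed)

[4] `<polygon>` regular polygon, #ff8800→cut S780 F1535: (70.470,144.955) → (43.237,144.858) → (56.769,168.491) → (70.470,144.955) (closed)

[5] `<polygon>` rectangle, #ff8800→cut S780 F1535: (24.564,240.616) → (65.724,240.616) → (65.724,218.770) → (24.564,218.770) → (24.564,240.616) (closed)

; LightBurn 1.6.03
; GRBL device profile, absolute coords
G21
G90
G00 X39.968 Y29.354
M3 S181
G1 X41.756 Y178.522 F2938
G1 X57.435 Y208.736 F2938
G1 X66.856 Y193.720 F2938
G1 X6.105 Y85.729 F2938
G1 X79.543 Y102.808 F2938
M5
G00 X30.732 Y227.842
M3 S780
G1 X11.576 Y229.517 F1535
G1 X3.448 Y246.944 F1535
G1 X14.476 Y262.696 F1535
G1 X33.632 Y261.021 F1535
G1 X41.760 Y243.594 F1535
G1 X30.732 Y227.842 F1535
M5
G00 X11.437 Y265.498
M3 S505
G1 X37.586 Y265.498 F2330
G1 X37.586 Y122.096 F2330
G1 X11.437 Y122.096 F2330
G1 X11.437 Y265.498 F2330
M5
G00 X70.470 Y144.955
M3 S780
G1 X43.237 Y144.858 F1535
G1 X56.769 Y168.491 F1535
G1 X70.470 Y144.955 F1535
M5
G00 X24.564 Y240.616
M3 S780
G1 X65.724 Y240.616 F1535
G1 X65.724 Y218.770 F1535
G1 X24.564 Y218.770 F1535
G1 X24.564 Y240.616 F1535
M5
G00 X0.000 Y0.000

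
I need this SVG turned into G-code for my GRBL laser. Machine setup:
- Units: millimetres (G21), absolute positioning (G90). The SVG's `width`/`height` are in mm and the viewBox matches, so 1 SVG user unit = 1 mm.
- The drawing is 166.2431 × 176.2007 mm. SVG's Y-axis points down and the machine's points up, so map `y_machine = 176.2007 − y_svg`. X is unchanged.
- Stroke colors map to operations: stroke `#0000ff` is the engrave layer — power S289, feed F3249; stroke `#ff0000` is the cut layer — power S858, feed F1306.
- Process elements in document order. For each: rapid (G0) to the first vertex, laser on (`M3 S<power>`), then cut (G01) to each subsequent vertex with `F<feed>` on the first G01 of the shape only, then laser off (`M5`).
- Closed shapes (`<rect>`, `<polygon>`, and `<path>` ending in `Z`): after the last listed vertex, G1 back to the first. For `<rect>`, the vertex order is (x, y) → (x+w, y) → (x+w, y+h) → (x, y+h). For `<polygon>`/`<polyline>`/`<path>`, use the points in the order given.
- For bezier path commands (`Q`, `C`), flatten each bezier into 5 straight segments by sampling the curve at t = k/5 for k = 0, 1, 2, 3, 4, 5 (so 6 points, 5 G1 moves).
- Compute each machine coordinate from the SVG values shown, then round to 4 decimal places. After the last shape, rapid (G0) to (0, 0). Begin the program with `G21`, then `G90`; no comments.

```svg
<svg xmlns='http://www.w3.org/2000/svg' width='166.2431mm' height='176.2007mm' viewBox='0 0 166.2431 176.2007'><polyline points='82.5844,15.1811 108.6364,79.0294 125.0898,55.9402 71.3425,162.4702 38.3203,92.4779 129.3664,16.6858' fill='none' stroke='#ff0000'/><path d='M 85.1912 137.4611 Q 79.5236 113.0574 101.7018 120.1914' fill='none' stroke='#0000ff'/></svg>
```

G21
G90
G0 X82.5844 Y161.0196
M3 S858
G01 X108.6364 Y97.1713 F1306
G01 X125.0898 Y120.2605
G01 X71.3425 Y13.7305
G01 X38.3203 Y83.7228
G01 X129.3664 Y159.5149
M5
G0 X85.1912 Y38.7396
M3 S289
G01 X84.0380 Y47.2396 F3249
G01 X85.1124 Y53.2165
G01 X88.4146 Y56.6705
G01 X93.9444 Y57.6014
G01 X101.7018 Y56.0093
M5
G0 X0.0000 Y0.0000

viewBox `0 0 166.2431 176.2007` with mm width/height → 1 unit = 1 mm. Flip: y_m = 176.2007 − y_svg.

**Shape 1** — `<polyline>` open polyline, stroke `#ff0000` → cut (S858, F1306). Machine vertices: (82.5844,161.0196) → (108.6364,97.1713) → (125.0898,120.2605) → (71.3425,13.7305) → (38.3203,83.7228) → (129.3664,159.5149). Open path.

**Shape 2** — `<path>` quadratic bezier, stroke `#0000ff` → engrave (S289, F3249). Control points (SVG): P0=(85.1912,137.4611), P1=(79.5236,113.0574), P2=(101.7018,120.1914); sampled at t=k/5. Machine vertices: (85.1912,38.7396) → (84.0380,47.2396) → (85.1124,53.2165) → (88.4146,56.6705) → (93.9444,57.6014) → (101.7018,56.0093). Open path.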